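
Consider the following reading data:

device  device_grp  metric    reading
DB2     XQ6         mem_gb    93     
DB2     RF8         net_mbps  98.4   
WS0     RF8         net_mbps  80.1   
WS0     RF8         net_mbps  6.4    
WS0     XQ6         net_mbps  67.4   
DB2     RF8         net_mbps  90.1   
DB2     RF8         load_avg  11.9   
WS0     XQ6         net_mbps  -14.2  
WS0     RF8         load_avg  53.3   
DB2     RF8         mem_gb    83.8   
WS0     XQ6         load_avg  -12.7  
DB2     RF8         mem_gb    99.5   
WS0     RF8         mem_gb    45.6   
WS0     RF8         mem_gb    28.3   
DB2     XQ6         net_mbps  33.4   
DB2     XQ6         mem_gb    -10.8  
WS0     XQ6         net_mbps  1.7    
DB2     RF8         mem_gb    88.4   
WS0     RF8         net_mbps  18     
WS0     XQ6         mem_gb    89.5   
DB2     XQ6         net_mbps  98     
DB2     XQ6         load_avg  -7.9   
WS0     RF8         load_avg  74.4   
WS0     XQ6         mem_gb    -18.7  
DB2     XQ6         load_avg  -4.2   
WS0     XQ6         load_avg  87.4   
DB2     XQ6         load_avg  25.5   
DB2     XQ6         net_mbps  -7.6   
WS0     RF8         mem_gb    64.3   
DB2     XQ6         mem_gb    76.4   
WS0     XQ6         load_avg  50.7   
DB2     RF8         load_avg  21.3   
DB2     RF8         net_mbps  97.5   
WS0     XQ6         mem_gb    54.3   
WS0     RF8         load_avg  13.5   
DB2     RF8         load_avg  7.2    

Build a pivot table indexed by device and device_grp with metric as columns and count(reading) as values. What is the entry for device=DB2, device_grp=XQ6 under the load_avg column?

3

Rows with device=DB2, device_grp=XQ6 and metric=load_avg: reading values are -7.9, -4.2, 25.5.
3 rows match — count = 3.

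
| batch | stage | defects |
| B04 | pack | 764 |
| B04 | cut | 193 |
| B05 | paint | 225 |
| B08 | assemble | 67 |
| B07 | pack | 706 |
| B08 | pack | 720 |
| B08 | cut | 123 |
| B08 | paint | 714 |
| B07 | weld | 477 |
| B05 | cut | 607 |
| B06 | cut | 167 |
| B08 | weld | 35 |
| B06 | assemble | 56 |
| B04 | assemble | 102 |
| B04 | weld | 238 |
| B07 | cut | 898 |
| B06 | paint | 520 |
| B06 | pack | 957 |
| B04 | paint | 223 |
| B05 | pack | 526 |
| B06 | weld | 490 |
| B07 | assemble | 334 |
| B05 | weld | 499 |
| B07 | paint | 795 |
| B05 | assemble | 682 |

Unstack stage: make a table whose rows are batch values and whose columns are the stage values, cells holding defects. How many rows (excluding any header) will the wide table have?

5 distinct batch values → 5 rows.

5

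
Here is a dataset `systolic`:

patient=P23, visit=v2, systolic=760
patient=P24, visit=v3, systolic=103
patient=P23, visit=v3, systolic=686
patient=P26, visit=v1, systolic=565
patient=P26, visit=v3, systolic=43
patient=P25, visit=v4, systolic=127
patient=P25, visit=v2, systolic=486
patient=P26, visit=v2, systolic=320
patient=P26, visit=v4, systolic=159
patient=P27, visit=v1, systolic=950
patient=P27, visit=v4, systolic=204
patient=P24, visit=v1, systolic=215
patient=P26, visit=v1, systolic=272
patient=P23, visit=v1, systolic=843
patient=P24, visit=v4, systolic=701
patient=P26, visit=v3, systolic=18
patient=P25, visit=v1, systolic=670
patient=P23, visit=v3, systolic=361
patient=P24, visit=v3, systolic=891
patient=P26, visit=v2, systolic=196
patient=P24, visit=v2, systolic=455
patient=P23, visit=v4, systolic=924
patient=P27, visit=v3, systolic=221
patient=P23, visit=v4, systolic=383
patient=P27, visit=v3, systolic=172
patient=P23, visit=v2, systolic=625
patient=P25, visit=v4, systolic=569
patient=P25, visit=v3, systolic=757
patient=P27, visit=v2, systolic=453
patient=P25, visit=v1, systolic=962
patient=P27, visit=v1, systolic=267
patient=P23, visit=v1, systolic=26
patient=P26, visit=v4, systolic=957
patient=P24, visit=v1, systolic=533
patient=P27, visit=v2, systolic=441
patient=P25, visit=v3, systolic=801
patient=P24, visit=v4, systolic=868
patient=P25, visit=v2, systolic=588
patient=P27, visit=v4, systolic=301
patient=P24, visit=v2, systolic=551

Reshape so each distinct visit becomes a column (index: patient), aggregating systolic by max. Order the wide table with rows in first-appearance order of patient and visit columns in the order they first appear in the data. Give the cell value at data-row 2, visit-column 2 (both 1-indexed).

With rows in first-appearance order of patient, row 2 is patient=P24. visit columns in first-appearance order: v2, v3, v1, v4; column 2 is v3.
Long rows with patient=P24, visit=v3: max(103, 891) = 891.

891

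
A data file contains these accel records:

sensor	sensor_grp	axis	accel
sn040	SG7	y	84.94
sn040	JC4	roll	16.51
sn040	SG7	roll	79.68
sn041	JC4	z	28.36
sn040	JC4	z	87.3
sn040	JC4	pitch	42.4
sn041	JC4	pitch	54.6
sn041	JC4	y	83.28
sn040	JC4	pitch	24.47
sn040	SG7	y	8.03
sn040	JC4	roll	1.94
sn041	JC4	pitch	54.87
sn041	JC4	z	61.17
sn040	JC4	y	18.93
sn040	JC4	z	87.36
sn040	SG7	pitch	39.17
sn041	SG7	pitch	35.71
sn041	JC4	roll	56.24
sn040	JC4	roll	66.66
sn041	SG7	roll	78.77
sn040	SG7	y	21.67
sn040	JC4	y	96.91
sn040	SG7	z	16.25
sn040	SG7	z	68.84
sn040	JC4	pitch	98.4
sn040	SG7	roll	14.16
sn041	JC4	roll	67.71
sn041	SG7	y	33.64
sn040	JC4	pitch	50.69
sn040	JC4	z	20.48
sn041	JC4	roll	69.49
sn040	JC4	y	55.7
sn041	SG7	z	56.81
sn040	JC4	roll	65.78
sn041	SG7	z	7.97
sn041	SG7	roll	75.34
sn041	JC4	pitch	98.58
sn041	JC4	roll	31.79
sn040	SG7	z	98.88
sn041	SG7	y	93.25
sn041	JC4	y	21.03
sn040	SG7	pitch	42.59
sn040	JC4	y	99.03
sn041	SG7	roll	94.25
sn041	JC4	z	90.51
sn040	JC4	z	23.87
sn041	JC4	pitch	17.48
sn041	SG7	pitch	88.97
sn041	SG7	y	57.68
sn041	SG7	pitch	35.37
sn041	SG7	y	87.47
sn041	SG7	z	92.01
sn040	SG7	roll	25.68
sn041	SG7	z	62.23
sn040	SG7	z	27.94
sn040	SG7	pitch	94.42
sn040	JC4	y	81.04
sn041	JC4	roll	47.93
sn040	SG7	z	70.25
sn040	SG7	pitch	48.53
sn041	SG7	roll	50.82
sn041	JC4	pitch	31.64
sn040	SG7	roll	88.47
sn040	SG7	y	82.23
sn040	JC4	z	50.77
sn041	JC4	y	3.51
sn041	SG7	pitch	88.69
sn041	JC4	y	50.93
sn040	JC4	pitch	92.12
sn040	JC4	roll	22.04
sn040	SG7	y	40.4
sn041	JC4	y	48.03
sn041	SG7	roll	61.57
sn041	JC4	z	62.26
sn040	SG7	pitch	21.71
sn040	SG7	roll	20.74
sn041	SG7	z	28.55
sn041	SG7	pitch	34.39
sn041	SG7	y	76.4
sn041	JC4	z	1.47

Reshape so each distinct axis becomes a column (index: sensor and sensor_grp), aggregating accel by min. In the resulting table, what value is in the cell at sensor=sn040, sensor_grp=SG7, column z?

16.25

Rows with sensor=sn040, sensor_grp=SG7 and axis=z: accel values are 16.25, 68.84, 98.88, 27.94, 70.25.
min(16.25, 68.84, 98.88, 27.94, 70.25) = 16.25.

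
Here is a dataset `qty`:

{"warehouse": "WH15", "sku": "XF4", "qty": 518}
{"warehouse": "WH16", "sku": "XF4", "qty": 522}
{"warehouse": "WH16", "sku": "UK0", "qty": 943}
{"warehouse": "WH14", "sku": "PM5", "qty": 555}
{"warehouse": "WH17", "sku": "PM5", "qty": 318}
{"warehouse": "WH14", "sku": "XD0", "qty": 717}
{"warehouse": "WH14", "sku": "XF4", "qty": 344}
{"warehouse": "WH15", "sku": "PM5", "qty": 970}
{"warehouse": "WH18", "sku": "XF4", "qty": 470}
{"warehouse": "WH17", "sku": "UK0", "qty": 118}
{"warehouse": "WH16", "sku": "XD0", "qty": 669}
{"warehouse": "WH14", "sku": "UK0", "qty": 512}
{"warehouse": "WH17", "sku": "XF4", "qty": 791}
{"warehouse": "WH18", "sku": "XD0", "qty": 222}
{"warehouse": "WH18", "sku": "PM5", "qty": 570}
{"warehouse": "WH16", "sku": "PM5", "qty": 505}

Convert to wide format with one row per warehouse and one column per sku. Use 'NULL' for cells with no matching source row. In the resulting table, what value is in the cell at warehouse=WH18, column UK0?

NULL

No long-format row has warehouse=WH18 and sku=UK0, so the cell is NULL.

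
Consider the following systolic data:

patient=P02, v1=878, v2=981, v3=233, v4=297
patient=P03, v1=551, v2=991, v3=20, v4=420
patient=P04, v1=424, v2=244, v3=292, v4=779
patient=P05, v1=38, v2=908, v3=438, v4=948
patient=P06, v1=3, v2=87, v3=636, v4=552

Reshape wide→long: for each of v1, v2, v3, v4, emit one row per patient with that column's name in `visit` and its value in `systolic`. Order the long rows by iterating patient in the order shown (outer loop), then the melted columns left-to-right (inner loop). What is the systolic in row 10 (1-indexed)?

20 rows total (5 × 4). Row 10: index ⌊(10-1)/4⌋ = 2 into patient → P04; (10-1) mod 4 = 1 into the melted columns → v2.
So row 10 is (P04, v2, 244); systolic = 244.

244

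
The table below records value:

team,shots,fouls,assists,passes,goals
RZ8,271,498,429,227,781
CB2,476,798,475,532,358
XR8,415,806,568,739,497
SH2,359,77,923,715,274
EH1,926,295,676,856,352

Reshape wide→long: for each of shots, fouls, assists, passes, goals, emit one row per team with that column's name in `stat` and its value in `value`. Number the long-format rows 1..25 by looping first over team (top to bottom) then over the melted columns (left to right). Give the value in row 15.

497

25 rows total (5 × 5). Row 15: index ⌊(15-1)/5⌋ = 2 into team → XR8; (15-1) mod 5 = 4 into the melted columns → goals.
So row 15 is (XR8, goals, 497); value = 497.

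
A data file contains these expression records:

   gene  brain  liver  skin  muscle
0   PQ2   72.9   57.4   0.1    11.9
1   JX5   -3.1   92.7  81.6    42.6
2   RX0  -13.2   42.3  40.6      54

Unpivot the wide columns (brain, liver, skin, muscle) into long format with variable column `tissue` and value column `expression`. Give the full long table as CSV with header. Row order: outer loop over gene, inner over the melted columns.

gene,tissue,expression
PQ2,brain,72.9
PQ2,liver,57.4
PQ2,skin,0.1
PQ2,muscle,11.9
JX5,brain,-3.1
JX5,liver,92.7
JX5,skin,81.6
JX5,muscle,42.6
RX0,brain,-13.2
RX0,liver,42.3
RX0,skin,40.6
RX0,muscle,54

Each (gene, column) pair becomes one row: 3 × 4 = 12 rows.
For example, (PQ2, brain) → expression=72.9.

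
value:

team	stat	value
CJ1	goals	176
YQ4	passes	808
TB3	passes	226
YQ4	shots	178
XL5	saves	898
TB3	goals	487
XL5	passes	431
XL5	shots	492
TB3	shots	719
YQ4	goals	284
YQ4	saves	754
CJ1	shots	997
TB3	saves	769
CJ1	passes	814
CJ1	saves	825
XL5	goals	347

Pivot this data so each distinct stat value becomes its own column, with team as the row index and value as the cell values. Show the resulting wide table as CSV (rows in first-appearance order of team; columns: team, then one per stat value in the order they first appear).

team,goals,passes,shots,saves
CJ1,176,814,997,825
YQ4,284,808,178,754
TB3,487,226,719,769
XL5,347,431,492,898

Columns: team plus the 4 distinct stat values (goals, passes, shots, saves).
For example, row CJ1 column goals takes value=176 from the long row (CJ1, goals).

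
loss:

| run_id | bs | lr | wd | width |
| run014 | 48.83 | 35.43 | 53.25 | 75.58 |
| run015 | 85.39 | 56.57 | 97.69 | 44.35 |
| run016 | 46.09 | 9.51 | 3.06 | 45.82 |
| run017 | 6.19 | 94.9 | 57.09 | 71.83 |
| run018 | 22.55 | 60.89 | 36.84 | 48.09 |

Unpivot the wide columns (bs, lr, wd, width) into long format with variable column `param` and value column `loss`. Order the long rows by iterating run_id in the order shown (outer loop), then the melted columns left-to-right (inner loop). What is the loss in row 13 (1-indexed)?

20 rows total (5 × 4). Row 13: index ⌊(13-1)/4⌋ = 3 into run_id → run017; (13-1) mod 4 = 0 into the melted columns → bs.
So row 13 is (run017, bs, 6.19); loss = 6.19.

6.19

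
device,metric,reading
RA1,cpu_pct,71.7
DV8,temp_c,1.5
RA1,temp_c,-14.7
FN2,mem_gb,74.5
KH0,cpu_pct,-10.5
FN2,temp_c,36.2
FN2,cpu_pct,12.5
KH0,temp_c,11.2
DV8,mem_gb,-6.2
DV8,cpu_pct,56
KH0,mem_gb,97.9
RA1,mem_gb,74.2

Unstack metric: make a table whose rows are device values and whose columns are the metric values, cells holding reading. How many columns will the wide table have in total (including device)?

4

1 column for device plus 3 distinct metric values → 4 columns.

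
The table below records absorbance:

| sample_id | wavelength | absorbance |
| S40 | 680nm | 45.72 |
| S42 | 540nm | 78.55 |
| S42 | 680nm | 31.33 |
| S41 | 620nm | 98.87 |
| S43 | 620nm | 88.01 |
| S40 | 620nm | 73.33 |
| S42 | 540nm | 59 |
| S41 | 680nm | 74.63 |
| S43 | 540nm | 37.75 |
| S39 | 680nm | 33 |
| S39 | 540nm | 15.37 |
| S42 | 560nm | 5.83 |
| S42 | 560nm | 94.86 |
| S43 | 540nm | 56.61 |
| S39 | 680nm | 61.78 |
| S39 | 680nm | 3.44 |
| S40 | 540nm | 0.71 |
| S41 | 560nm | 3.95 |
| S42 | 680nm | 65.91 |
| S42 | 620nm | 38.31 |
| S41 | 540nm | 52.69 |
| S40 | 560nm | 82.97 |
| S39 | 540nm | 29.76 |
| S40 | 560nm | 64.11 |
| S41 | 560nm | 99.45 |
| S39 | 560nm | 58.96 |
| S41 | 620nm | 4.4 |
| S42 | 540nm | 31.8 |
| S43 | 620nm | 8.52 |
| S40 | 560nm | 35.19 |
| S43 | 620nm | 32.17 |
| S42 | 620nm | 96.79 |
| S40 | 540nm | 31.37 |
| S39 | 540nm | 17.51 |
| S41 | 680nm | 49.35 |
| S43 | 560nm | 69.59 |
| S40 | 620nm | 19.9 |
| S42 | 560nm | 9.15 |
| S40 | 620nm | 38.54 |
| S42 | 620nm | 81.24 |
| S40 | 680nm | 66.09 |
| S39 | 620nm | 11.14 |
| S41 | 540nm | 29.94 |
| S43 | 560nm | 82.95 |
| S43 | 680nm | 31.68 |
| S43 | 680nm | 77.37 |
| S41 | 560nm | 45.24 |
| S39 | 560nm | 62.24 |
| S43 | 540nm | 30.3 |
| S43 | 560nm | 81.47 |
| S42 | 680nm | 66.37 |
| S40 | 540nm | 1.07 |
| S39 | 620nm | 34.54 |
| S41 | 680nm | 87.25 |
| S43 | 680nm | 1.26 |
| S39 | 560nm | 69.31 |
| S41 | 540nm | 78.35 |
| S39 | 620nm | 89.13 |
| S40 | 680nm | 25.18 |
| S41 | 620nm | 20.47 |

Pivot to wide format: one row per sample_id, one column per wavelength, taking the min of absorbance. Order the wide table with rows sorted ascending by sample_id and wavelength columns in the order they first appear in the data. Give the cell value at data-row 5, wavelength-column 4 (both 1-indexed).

69.59

With rows sorted ascending by sample_id, row 5 is sample_id=S43. wavelength columns in first-appearance order: 680nm, 540nm, 620nm, 560nm; column 4 is 560nm.
Long rows with sample_id=S43, wavelength=560nm: min(69.59, 82.95, 81.47) = 69.59.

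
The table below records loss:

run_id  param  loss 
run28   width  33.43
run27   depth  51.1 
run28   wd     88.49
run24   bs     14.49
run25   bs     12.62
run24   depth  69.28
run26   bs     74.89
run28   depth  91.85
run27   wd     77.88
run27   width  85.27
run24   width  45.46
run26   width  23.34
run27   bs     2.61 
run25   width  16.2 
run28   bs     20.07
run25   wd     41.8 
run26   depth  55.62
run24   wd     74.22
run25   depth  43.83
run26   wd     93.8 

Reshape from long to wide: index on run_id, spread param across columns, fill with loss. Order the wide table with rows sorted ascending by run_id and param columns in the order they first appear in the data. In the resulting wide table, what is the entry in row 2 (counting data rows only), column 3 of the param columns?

With rows sorted ascending by run_id, row 2 is run_id=run25. param columns in first-appearance order: width, depth, wd, bs; column 3 is wd.
Long rows with run_id=run25, param=wd: loss = 41.8.

41.8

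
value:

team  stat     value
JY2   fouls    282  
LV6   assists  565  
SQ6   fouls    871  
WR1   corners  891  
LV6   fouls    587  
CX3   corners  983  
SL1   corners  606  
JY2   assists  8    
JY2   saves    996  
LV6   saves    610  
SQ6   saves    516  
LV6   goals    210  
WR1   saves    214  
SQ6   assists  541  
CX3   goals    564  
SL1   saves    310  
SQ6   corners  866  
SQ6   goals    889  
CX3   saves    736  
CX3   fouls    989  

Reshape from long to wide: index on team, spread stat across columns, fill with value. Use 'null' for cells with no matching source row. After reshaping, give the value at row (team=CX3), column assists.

No long-format row has team=CX3 and stat=assists, so the cell is null.

null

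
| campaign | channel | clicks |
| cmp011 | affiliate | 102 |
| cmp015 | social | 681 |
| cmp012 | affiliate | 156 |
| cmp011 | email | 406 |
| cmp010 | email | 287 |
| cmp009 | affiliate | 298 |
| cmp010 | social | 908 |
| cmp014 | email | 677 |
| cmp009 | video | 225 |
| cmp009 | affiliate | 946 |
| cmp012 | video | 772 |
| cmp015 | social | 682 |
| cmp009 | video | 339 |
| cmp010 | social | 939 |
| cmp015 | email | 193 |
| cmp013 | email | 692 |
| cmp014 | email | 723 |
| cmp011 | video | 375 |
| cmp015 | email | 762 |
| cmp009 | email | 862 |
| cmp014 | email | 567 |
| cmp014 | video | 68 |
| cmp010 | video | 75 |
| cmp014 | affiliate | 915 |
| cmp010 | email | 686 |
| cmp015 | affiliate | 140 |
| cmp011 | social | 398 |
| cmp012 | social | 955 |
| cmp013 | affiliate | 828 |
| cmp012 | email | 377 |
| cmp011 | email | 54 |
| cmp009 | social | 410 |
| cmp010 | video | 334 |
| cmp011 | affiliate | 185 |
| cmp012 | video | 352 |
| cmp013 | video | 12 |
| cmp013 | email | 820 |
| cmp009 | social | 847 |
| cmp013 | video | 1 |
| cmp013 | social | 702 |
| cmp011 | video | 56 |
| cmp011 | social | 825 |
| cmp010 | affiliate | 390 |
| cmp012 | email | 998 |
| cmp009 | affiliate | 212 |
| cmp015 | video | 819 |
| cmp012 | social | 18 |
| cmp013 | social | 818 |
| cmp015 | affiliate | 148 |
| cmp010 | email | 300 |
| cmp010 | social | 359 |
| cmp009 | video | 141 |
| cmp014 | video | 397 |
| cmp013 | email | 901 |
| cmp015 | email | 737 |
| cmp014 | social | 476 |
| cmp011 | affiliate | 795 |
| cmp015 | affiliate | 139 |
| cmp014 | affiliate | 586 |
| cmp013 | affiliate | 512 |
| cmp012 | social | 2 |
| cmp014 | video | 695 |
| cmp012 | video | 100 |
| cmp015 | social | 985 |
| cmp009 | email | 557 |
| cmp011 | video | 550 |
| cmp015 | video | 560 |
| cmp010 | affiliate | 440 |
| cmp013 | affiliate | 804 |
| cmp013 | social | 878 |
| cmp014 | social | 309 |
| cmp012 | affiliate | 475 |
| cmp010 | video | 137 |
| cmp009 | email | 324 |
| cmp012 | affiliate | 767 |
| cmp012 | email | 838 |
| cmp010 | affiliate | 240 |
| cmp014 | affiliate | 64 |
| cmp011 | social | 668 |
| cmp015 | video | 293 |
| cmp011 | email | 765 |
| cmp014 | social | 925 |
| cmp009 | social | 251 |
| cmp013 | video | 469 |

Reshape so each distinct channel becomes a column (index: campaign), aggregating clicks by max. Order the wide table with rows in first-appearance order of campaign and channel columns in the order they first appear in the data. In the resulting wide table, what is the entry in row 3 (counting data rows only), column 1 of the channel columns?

With rows in first-appearance order of campaign, row 3 is campaign=cmp012. channel columns in first-appearance order: affiliate, social, email, video; column 1 is affiliate.
Long rows with campaign=cmp012, channel=affiliate: max(156, 475, 767) = 767.

767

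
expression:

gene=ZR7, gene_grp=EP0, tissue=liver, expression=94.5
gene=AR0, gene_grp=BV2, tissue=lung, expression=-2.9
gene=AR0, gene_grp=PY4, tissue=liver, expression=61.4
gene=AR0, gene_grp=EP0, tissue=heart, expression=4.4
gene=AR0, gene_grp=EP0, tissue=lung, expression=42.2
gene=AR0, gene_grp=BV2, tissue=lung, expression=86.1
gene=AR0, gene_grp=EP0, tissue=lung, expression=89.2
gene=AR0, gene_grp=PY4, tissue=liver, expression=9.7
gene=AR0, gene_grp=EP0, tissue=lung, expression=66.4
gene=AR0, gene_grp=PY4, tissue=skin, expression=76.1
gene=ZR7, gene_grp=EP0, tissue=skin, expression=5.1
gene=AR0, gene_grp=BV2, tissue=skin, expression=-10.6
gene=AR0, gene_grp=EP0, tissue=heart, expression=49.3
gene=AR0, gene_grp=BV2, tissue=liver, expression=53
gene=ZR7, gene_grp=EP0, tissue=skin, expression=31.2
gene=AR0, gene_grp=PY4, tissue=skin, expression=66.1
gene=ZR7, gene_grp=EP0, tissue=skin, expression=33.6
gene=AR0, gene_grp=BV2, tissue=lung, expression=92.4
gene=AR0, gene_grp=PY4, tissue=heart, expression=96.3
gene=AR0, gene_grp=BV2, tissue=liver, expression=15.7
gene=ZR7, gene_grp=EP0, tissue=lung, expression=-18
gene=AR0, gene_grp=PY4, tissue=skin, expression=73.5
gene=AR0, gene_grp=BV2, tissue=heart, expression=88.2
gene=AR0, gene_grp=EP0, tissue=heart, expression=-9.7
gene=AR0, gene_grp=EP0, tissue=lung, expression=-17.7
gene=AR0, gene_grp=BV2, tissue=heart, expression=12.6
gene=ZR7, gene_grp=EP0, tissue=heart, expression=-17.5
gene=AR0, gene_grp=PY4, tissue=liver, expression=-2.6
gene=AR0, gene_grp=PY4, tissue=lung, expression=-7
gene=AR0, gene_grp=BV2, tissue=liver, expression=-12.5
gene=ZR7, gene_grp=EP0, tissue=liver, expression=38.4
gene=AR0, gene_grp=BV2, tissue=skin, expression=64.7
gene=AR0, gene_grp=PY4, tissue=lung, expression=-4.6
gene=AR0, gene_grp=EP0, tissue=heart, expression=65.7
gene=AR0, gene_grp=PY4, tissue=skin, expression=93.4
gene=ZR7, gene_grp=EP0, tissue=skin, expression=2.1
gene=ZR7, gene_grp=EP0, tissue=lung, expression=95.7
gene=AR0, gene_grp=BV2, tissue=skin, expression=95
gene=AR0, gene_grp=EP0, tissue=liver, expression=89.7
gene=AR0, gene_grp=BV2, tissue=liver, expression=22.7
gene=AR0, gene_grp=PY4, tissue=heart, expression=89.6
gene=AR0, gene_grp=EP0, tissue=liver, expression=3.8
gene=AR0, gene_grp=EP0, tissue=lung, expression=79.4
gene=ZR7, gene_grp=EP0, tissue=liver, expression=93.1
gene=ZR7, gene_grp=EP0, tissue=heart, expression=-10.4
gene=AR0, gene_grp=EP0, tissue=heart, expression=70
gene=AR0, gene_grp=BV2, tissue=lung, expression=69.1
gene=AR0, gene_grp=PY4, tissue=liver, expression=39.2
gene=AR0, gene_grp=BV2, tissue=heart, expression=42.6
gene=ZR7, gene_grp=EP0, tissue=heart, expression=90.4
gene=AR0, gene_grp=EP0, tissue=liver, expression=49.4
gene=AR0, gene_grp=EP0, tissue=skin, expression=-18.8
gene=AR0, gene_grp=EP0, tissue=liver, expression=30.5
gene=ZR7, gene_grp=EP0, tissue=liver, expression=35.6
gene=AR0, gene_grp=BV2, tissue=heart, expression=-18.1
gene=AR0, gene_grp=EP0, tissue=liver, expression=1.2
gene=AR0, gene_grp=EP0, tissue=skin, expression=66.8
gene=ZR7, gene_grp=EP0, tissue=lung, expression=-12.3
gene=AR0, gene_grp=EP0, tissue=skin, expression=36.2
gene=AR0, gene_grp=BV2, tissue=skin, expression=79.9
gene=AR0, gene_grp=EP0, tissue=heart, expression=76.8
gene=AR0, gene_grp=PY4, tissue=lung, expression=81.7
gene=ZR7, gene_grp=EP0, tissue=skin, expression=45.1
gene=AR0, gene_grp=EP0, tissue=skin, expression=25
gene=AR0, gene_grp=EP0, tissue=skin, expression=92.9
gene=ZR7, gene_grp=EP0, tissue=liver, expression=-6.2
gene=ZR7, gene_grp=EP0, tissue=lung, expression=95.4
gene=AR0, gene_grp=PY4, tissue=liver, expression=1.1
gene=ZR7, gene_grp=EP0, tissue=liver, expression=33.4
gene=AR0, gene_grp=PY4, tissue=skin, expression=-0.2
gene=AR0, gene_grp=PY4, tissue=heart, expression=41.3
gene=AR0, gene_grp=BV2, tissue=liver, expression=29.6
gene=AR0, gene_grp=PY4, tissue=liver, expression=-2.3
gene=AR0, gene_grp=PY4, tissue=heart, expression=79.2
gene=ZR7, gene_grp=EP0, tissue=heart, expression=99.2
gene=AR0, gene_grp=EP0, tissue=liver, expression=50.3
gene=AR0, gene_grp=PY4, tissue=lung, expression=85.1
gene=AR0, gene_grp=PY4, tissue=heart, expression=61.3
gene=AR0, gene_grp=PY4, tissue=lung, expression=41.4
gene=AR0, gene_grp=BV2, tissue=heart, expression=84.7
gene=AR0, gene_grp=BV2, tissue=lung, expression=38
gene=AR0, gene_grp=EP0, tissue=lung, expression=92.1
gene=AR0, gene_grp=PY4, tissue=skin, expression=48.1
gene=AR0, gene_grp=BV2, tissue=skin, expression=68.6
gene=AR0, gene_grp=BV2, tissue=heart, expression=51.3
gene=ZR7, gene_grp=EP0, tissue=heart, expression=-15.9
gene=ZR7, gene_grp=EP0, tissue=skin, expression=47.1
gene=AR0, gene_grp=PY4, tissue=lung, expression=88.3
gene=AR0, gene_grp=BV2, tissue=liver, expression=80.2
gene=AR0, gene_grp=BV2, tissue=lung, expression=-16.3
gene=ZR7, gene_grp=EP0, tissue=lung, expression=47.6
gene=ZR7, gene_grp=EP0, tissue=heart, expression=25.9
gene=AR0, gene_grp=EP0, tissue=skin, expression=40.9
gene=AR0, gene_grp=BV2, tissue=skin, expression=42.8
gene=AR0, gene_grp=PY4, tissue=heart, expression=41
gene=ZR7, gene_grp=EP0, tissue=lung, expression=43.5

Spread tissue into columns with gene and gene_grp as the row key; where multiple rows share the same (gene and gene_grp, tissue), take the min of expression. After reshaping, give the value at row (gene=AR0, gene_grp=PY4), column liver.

Rows with gene=AR0, gene_grp=PY4 and tissue=liver: expression values are 61.4, 9.7, -2.6, 39.2, 1.1, -2.3.
min(61.4, 9.7, -2.6, 39.2, 1.1, -2.3) = -2.6.

-2.6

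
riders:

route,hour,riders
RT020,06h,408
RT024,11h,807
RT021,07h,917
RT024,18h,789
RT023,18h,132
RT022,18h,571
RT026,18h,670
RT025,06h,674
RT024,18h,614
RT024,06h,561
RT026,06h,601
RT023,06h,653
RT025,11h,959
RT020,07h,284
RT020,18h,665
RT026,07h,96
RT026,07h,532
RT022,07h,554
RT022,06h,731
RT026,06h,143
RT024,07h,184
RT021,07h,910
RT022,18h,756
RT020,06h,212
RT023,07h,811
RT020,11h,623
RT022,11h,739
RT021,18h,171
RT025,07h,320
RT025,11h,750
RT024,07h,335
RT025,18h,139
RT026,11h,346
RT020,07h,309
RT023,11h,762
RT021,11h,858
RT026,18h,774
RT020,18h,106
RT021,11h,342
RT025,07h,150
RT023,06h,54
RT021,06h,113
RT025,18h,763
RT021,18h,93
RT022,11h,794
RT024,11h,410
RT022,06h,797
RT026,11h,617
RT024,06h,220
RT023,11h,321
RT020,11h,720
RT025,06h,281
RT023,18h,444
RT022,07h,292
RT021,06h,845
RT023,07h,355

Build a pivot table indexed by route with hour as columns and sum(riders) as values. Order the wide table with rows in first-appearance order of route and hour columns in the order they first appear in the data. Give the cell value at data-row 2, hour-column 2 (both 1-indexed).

1217

With rows in first-appearance order of route, row 2 is route=RT024. hour columns in first-appearance order: 06h, 11h, 07h, 18h; column 2 is 11h.
Long rows with route=RT024, hour=11h: 807 + 410 = 1217.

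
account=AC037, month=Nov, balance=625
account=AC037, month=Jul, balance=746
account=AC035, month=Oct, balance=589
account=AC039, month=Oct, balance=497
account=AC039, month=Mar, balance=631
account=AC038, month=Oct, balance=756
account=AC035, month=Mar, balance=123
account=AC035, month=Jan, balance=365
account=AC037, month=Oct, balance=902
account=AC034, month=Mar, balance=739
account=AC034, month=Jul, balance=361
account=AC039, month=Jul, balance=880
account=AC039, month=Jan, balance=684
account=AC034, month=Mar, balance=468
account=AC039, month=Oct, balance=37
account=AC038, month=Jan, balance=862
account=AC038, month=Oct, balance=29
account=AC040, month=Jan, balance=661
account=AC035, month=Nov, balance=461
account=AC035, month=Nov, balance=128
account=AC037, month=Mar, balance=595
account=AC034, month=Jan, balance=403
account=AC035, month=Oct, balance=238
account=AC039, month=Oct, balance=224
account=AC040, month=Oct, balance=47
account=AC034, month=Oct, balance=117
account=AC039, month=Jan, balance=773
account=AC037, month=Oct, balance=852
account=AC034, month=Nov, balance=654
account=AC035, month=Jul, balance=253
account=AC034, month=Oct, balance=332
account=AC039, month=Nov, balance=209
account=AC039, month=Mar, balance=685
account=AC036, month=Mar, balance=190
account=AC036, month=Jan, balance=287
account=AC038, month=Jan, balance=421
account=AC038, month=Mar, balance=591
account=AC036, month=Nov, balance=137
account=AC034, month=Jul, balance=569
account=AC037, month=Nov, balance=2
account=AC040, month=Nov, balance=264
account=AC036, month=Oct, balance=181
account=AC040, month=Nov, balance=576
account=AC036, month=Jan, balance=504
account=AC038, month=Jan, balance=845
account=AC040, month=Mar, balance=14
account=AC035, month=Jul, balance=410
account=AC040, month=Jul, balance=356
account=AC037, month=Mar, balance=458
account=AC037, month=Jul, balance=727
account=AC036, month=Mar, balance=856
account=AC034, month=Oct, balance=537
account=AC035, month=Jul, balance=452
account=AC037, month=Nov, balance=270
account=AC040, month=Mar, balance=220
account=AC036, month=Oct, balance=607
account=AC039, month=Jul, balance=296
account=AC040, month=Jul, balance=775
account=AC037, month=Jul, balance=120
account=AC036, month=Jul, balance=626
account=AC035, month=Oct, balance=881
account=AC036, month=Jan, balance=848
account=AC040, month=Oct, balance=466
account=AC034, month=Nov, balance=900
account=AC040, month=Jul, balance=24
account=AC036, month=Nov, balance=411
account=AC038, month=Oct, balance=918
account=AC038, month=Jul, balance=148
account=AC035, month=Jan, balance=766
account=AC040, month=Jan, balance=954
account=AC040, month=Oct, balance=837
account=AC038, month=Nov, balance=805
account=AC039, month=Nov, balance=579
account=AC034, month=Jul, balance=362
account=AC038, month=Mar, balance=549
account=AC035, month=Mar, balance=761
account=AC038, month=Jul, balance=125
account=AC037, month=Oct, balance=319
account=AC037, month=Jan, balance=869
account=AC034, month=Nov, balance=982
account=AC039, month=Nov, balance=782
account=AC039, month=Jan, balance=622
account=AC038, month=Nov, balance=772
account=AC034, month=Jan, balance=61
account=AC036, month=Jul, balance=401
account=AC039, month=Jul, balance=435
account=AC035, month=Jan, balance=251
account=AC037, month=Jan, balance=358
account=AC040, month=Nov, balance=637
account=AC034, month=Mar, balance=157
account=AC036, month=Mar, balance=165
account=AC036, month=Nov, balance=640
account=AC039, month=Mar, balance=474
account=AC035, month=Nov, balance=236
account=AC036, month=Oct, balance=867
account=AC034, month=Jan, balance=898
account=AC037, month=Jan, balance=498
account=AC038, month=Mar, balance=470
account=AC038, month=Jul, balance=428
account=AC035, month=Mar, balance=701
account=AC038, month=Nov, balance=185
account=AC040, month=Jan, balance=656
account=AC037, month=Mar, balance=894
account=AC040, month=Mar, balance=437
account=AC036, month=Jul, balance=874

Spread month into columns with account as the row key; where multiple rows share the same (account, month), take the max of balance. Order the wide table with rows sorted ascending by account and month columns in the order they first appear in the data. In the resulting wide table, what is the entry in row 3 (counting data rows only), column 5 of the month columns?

With rows sorted ascending by account, row 3 is account=AC036. month columns in first-appearance order: Nov, Jul, Oct, Mar, Jan; column 5 is Jan.
Long rows with account=AC036, month=Jan: max(287, 504, 848) = 848.

848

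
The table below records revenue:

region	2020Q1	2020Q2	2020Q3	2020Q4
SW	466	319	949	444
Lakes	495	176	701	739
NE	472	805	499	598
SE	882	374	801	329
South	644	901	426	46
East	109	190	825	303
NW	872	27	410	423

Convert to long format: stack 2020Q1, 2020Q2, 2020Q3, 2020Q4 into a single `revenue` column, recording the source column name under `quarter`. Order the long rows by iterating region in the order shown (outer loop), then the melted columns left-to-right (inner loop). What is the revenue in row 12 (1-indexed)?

598

28 rows total (7 × 4). Row 12: index ⌊(12-1)/4⌋ = 2 into region → NE; (12-1) mod 4 = 3 into the melted columns → 2020Q4.
So row 12 is (NE, 2020Q4, 598); revenue = 598.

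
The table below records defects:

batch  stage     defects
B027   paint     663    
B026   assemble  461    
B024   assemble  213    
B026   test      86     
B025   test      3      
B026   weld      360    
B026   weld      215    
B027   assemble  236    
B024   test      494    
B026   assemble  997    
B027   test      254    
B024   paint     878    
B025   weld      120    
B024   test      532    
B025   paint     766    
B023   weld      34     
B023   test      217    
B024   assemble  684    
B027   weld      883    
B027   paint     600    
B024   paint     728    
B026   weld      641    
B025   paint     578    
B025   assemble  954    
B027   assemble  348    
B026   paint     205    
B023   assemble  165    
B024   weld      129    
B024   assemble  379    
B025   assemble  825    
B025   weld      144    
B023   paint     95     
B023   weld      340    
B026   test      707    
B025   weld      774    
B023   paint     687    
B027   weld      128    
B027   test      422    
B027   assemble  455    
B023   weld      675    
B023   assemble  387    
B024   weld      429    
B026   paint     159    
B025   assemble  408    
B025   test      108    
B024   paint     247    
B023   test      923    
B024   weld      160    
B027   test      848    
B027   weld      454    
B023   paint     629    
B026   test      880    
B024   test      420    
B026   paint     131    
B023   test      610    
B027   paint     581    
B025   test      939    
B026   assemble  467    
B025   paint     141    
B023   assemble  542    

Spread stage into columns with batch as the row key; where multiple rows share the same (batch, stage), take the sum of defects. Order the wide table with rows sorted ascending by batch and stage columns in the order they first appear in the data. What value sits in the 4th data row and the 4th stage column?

1216

With rows sorted ascending by batch, row 4 is batch=B026. stage columns in first-appearance order: paint, assemble, test, weld; column 4 is weld.
Long rows with batch=B026, stage=weld: 360 + 215 + 641 = 1216.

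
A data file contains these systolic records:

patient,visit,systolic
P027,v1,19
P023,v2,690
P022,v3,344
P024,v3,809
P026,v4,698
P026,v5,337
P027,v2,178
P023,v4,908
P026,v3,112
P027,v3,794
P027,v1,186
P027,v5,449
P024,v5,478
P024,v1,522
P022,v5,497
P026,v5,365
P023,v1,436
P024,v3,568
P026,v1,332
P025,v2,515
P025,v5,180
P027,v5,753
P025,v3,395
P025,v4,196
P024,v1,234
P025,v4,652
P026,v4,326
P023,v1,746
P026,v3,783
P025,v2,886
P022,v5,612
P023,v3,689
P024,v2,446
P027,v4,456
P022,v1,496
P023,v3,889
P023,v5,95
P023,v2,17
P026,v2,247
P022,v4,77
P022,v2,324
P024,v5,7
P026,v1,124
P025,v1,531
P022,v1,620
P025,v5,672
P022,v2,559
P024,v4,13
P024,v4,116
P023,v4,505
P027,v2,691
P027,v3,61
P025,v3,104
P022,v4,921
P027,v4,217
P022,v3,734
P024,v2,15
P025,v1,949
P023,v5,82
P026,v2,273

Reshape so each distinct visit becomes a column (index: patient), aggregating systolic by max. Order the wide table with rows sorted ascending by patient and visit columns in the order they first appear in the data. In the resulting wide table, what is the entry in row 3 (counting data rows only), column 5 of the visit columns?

478

With rows sorted ascending by patient, row 3 is patient=P024. visit columns in first-appearance order: v1, v2, v3, v4, v5; column 5 is v5.
Long rows with patient=P024, visit=v5: max(478, 7) = 478.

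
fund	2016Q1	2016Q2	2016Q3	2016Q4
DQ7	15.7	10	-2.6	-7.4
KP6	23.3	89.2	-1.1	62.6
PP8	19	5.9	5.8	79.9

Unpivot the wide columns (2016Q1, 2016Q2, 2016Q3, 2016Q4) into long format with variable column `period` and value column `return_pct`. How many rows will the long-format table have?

12

3 fund values × 4 melted columns = 12 rows.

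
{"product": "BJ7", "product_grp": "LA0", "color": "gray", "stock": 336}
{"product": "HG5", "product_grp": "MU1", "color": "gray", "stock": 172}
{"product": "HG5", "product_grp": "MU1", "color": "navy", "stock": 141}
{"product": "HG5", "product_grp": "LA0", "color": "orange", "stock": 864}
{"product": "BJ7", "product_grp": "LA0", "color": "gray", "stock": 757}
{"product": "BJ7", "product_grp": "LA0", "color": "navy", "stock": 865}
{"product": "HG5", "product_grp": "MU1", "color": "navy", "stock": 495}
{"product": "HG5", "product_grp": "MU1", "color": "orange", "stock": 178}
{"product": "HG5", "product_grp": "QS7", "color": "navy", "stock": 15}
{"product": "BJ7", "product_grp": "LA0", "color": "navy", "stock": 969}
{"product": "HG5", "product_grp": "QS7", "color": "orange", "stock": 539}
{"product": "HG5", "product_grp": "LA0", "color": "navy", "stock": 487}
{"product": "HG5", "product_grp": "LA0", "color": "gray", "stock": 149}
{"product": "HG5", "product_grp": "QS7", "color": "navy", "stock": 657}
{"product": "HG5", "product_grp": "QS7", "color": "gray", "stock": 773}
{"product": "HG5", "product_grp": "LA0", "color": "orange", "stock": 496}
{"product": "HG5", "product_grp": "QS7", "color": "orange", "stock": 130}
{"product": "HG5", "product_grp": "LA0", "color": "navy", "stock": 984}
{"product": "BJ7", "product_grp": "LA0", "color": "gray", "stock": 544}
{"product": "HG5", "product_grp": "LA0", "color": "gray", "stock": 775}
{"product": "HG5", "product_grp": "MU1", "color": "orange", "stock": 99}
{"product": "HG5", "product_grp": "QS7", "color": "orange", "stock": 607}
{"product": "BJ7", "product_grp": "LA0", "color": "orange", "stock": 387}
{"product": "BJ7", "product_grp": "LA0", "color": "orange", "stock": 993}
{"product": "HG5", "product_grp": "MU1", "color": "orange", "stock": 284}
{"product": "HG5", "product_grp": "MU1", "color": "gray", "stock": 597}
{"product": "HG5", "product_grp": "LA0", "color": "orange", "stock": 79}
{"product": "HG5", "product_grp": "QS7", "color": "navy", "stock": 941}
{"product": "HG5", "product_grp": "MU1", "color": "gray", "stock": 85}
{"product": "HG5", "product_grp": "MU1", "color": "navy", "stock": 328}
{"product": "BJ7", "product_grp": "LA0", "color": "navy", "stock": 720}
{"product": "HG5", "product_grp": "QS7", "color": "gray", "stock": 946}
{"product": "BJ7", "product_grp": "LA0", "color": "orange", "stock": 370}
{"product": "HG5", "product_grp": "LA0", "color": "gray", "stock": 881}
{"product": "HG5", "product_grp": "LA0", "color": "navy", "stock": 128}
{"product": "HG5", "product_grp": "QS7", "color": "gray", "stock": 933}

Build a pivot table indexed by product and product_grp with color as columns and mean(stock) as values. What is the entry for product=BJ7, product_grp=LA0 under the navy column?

851.33

Rows with product=BJ7, product_grp=LA0 and color=navy: stock values are 865, 969, 720.
(865 + 969 + 720) / 3 = 851.33.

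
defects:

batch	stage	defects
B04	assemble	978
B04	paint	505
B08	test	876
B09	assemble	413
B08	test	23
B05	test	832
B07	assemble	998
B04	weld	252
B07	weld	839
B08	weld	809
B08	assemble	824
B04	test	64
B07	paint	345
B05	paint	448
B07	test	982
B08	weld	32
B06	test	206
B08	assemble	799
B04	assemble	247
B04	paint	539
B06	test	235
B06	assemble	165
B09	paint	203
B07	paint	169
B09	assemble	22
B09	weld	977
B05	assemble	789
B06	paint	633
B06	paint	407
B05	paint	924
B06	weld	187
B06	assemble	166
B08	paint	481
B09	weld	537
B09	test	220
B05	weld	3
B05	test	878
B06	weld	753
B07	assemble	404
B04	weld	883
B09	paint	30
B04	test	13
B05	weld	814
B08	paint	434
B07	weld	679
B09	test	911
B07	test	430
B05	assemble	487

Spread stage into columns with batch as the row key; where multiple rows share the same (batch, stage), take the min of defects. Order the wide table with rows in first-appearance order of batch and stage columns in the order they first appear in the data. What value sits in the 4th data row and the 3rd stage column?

With rows in first-appearance order of batch, row 4 is batch=B05. stage columns in first-appearance order: assemble, paint, test, weld; column 3 is test.
Long rows with batch=B05, stage=test: min(832, 878) = 832.

832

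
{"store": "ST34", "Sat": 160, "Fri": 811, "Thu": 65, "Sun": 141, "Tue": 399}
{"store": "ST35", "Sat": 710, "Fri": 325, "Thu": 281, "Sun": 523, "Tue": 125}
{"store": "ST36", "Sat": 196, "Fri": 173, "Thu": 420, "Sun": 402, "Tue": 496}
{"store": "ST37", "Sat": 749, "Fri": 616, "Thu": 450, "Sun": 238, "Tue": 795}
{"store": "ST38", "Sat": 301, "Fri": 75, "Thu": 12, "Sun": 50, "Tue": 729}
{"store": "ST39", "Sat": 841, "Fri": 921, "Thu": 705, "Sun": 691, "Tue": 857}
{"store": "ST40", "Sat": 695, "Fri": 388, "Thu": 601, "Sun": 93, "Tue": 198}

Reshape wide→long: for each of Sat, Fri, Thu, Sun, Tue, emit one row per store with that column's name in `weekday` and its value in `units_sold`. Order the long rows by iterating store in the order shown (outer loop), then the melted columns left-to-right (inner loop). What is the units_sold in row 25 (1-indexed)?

35 rows total (7 × 5). Row 25: index ⌊(25-1)/5⌋ = 4 into store → ST38; (25-1) mod 5 = 4 into the melted columns → Tue.
So row 25 is (ST38, Tue, 729); units_sold = 729.

729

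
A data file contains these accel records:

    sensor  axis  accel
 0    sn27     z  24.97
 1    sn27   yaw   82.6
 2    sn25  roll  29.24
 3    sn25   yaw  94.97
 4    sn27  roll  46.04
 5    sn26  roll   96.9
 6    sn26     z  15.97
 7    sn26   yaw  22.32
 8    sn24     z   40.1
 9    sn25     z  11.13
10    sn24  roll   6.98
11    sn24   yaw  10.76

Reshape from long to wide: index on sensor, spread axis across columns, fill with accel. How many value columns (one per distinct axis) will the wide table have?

3 distinct axis values: yaw, z, roll.

3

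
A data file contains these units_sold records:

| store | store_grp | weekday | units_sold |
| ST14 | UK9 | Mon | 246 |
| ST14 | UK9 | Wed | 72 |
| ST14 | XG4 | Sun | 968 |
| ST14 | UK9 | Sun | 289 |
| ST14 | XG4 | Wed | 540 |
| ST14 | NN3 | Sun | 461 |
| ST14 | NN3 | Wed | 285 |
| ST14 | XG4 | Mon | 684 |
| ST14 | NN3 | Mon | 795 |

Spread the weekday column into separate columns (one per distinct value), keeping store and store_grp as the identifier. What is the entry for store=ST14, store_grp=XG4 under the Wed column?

Wide layout: rows indexed by store and store_grp, columns are the 3 distinct weekday values (Mon, Wed, Sun).
Cell (store=ST14, store_grp=XG4, weekday=Wed) draws from the long row where store=ST14, store_grp=XG4 and weekday=Wed, which has units_sold=540.

540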